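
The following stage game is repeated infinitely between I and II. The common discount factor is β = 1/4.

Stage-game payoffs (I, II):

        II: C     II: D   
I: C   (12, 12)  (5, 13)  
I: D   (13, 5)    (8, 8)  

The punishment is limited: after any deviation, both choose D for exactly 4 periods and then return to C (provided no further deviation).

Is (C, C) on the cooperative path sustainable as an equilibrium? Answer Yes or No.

Yes

IC: β+…+β^4 ≥ (13−12)/(12−8) = 1/4.
At β = 1/4: partial sum = 0.3320 ≥ 0.2500. Cooperation sustainable.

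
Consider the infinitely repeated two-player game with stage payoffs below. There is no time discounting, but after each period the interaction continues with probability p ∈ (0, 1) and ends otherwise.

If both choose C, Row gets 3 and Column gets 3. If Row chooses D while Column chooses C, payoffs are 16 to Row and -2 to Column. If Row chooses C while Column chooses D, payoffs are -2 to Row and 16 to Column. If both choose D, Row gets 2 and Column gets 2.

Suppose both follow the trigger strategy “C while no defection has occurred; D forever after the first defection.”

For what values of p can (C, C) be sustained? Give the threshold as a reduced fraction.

13/14

With no time discounting, the continuation probability p plays the role of the discount factor.
Grim-trigger IC: 3/(1−p) ≥ 16 + 2p/(1−p) ⇒ p ≥ (16−3)/(16−2) = 13/14.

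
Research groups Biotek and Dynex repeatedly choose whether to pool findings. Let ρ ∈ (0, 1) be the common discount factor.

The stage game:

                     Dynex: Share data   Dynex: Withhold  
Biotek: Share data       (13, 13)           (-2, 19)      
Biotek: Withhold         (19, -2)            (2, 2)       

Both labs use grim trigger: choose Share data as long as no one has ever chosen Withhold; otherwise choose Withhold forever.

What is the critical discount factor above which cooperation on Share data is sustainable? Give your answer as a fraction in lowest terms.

Cooperation forever yields 13 each period: 13/(1−ρ).
Deviating yields 19 once, then 2 forever: 19 + 2ρ/(1−ρ).
No profitable deviation requires 13/(1−ρ) ≥ 19 + 2ρ/(1−ρ).
Multiplying by (1−ρ): 13 ≥ 19(1−ρ) + 2ρ = 19 − 17ρ.
So 17ρ ≥ 6, i.e. ρ ≥ 6/17.

6/17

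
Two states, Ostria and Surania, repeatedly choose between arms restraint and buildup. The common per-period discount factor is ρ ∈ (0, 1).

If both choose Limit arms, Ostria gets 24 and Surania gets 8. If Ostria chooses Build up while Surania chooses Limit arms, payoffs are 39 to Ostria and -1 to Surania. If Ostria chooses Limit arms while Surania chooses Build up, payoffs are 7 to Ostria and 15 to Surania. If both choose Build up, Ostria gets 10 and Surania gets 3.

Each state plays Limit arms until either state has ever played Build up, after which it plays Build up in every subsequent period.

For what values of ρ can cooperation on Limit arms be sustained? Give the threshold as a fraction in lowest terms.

7/12

Ostria's threshold: (39−24)/(39−10) = 15/29.
Surania's threshold: (15−8)/(15−3) = 7/12.
15/29 < 7/12, so Surania binds and ρ* = 7/12.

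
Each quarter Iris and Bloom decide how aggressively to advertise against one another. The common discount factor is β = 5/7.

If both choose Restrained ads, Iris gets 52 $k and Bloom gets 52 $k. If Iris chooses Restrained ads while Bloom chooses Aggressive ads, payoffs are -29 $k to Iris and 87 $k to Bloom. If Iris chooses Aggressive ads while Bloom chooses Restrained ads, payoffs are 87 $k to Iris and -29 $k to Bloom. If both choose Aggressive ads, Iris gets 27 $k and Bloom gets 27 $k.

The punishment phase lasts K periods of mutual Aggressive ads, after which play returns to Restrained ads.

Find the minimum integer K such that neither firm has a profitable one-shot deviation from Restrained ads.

IC: β(1−β^K)/(1−β) ≥ (87−52)/(52−27) = 7/5.
With β = 5/7: need 1 − β^K ≥ 7/5·(1−5/7)/(5/7), i.e. β^K ≤ 0.4400.
Since (5/7)^2 = 0.5102 and (5/7)^3 = 0.3644, the smallest such K is 3.

3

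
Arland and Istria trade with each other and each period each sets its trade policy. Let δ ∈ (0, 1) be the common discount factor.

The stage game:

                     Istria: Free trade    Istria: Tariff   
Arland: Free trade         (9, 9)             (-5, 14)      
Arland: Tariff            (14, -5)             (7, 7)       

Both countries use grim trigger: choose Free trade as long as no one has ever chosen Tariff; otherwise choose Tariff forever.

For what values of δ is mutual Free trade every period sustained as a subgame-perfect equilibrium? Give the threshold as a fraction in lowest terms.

5/7

Under grim trigger the critical discount factor is (T−C)/(T−P) with T = 14, C = 9, P = 7.
δ* = (14−9)/(14−7) = 5/7.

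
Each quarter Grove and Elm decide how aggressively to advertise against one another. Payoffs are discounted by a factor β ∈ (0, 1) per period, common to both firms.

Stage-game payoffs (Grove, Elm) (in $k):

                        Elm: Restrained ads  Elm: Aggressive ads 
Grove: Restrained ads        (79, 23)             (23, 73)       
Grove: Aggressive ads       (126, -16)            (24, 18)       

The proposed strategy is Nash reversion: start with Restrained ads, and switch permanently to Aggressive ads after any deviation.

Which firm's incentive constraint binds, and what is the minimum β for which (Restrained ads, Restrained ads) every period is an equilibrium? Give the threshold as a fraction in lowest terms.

Elm; β ≥ 10/11

Grove's threshold: (126−79)/(126−24) = 47/102.
Elm's threshold: (73−23)/(73−18) = 10/11.
47/102 < 10/11, so Elm binds and β* = 10/11.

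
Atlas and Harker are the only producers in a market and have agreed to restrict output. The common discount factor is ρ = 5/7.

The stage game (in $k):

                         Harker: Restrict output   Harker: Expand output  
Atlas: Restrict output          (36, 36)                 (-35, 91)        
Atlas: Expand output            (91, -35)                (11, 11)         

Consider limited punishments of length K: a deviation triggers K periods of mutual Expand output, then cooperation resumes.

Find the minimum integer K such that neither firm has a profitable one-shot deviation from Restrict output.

7

IC: ρ(1−ρ^K)/(1−ρ) ≥ (91−36)/(36−11) = 11/5.
With ρ = 5/7: need 1 − ρ^K ≥ 11/5·(1−5/7)/(5/7), i.e. ρ^K ≤ 0.1200.
Since (5/7)^6 = 0.1328 and (5/7)^7 = 0.0949, the smallest such K is 7.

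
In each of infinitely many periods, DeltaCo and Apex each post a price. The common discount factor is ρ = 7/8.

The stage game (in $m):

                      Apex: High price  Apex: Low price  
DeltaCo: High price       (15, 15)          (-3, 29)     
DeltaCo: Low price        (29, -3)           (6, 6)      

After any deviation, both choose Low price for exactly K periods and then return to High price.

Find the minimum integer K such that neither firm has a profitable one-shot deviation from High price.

2

Need Σ_{k=1}^{K} ρ^k ≥ (29−15)/(15−6) = 1.5556 at ρ = 7/8.
At K = 1 the sum is 0.8750 < 1.5556; at K = 2 it is 1.6406 ≥ 1.5556.
So the minimum punishment length is K = 2.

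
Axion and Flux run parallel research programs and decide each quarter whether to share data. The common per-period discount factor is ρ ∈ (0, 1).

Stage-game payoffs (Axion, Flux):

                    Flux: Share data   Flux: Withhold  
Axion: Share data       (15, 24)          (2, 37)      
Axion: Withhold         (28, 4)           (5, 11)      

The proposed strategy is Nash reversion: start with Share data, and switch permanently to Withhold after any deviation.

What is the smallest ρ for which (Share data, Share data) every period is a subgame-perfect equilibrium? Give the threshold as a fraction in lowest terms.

13/23

For Axion: deviation gain 28−15 = 13, per-period punishment loss 15−5 = 10. IC gives ρ ≥ 13/23.
For Flux: gain 13, loss 13 per period, so ρ ≥ 13/26 = 1/2.
The tighter constraint is Axion's, so cooperation needs ρ ≥ 13/23.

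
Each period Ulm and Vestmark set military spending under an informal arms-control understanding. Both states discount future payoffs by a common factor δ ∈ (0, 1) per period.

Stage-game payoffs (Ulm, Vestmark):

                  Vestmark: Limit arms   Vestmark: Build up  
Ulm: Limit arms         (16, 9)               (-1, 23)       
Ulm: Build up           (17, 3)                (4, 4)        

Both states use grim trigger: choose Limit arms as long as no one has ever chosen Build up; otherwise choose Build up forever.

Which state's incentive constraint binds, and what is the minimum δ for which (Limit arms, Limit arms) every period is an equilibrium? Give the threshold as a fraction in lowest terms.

Vestmark; δ ≥ 14/19

For Ulm: deviation gain 17−16 = 1, per-period punishment loss 16−4 = 12. IC gives δ ≥ 1/13.
For Vestmark: gain 14, loss 5 per period, so δ ≥ 14/19.
The tighter constraint is Vestmark's, so cooperation needs δ ≥ 14/19.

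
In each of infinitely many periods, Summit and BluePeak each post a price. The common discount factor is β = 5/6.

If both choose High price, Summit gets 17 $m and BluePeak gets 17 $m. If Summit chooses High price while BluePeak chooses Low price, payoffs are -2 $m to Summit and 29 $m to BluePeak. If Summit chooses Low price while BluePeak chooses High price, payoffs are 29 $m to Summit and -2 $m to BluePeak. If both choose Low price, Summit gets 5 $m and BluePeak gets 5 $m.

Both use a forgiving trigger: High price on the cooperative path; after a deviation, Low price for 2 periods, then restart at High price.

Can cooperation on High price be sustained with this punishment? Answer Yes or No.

A one-shot deviation gives 29 now, then 5 for 2 periods, then back to 17.
Gain from deviating: (29−17) today; loss: (17−5) in each of the next 2 periods.
No-deviation condition: (17−5)(β+…+β^2) ≥ 29−17, i.e. β+…+β^2 ≥ 1.
At β = 5/6: β+…+β^2 = 1.5278 ≥ 1.0000.
So cooperation is sustainable.

Yes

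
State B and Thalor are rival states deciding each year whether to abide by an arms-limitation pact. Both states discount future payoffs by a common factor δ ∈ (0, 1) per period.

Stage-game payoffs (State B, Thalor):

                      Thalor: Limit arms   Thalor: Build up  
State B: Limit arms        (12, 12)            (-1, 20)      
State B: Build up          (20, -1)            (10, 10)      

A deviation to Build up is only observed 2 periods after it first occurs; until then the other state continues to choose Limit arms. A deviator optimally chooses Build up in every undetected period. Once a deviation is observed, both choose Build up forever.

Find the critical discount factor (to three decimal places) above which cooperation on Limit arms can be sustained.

Deviating for the 2 undetected periods gains 20−12 = 8 per period over cooperation, then loses 12−10 = 2 per period forever once punishment starts.
Gain: 8(1 + δ + … + δ^1); loss: 2·δ^2/(1−δ).
No profitable deviation ⇔ 8(1−δ^2) ≤ 2·δ^2, i.e. δ^2 ≥ 8/(8+2) = 4/5.
Hence δ ≥ (4/5)^(1/2) ≈ 0.894.

0.894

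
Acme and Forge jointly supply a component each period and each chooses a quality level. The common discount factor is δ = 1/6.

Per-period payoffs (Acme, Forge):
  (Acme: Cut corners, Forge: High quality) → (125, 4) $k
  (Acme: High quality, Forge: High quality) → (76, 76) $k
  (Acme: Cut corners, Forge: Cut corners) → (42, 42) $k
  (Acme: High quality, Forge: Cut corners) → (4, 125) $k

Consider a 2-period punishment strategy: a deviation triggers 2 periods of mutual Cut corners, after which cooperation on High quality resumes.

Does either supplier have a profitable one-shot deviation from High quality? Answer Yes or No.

A one-shot deviation gives 125 now, then 42 for 2 periods, then back to 76.
Gain from deviating: (125−76) today; loss: (76−42) in each of the next 2 periods.
No-deviation condition: (76−42)(δ+…+δ^2) ≥ 125−76, i.e. δ+…+δ^2 ≥ 49/34.
At δ = 1/6: δ+…+δ^2 = 0.1944 < 1.4412.
So cooperation is not sustainable.

Yes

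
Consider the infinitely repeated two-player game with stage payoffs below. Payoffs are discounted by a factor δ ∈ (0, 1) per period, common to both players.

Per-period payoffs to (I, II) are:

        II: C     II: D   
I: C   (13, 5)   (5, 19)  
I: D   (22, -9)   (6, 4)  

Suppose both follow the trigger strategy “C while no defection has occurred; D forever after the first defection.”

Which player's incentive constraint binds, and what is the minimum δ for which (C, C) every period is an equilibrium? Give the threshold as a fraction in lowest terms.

For I: deviation gain 22−13 = 9, per-period punishment loss 13−6 = 7. IC gives δ ≥ 9/16.
For II: gain 14, loss 1 per period, so δ ≥ 14/15.
The tighter constraint is II's, so cooperation needs δ ≥ 14/15.

II; δ ≥ 14/15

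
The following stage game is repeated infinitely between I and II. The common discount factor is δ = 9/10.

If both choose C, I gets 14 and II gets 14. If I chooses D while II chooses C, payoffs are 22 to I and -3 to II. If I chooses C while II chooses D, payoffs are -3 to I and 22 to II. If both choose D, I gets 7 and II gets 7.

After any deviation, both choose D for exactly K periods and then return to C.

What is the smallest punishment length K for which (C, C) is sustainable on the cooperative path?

2

Need Σ_{k=1}^{K} δ^k ≥ (22−14)/(14−7) = 1.1429 at δ = 9/10.
At K = 1 the sum is 0.9000 < 1.1429; at K = 2 it is 1.7100 ≥ 1.1429.
So the minimum punishment length is K = 2.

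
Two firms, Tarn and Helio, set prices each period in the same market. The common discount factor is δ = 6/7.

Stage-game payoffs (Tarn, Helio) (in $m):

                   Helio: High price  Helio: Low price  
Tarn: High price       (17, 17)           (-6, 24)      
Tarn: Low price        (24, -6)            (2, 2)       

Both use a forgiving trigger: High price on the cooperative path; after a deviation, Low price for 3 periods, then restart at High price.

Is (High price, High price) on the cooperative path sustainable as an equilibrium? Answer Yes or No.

Yes

A one-shot deviation gives 24 now, then 2 for 3 periods, then back to 17.
Gain from deviating: (24−17) today; loss: (17−2) in each of the next 3 periods.
No-deviation condition: (17−2)(δ+…+δ^3) ≥ 24−17, i.e. δ+…+δ^3 ≥ 7/15.
At δ = 6/7: δ+…+δ^3 = 2.2216 ≥ 0.4667.
So cooperation is sustainable.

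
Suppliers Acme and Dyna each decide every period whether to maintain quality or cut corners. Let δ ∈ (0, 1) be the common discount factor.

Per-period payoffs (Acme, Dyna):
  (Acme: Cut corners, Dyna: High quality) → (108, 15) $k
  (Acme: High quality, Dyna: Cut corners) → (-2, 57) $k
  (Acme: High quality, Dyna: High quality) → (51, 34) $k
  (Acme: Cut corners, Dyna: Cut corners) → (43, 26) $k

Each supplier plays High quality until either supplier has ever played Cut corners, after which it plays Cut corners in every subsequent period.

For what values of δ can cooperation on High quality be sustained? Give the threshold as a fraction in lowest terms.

57/65

For Acme: deviation gain 108−51 = 57, per-period punishment loss 51−43 = 8. IC gives δ ≥ 57/65.
For Dyna: gain 23, loss 8 per period, so δ ≥ 23/31.
The tighter constraint is Acme's, so cooperation needs δ ≥ 57/65.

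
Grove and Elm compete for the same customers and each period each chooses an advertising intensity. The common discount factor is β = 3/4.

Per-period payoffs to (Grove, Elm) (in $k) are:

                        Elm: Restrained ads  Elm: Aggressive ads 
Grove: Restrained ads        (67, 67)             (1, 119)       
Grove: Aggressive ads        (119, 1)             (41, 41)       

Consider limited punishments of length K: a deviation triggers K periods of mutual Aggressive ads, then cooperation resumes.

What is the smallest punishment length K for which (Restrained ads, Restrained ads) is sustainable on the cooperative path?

4

Need Σ_{k=1}^{K} β^k ≥ (119−67)/(67−41) = 2.0000 at β = 3/4.
At K = 3 the sum is 1.7344 < 2.0000; at K = 4 it is 2.0508 ≥ 2.0000.
So the minimum punishment length is K = 4.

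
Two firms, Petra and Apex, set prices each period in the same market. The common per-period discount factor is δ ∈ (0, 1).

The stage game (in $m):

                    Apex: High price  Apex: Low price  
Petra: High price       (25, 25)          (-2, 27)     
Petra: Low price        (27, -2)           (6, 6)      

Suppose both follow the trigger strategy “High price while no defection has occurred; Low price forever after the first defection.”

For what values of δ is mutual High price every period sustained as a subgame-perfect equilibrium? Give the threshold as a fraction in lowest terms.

One-period gain from deviating is 27 − 25 = 2. The loss is 25 − 6 = 19 in every subsequent period, with present value 19·δ/(1−δ).
Deviation is unprofitable when 19·δ/(1−δ) ≥ 2, i.e. δ/(1−δ) ≥ 2/19.
Equivalently δ ≥ 2/(2+19) = 2/21.

2/21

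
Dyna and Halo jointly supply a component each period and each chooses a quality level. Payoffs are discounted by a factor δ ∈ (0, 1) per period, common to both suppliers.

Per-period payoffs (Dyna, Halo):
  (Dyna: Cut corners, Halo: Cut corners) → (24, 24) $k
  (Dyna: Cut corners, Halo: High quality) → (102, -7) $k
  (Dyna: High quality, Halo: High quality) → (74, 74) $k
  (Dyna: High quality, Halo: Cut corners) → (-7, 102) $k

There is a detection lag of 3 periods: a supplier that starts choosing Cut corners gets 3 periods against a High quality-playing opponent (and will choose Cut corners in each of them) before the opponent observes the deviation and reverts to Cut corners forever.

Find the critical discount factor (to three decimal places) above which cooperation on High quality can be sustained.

0.711

The best deviation is to choose Cut corners for all 3 undetected periods, earning 102 each, then 24 forever once detected.
Deviation value: 102(1−δ^3)/(1−δ) + 24δ^3/(1−δ); cooperation value: 74/(1−δ).
IC: 74 ≥ 102(1−δ^3) + 24δ^3 = 102 − 78δ^3.
So δ^3 ≥ 28/78 = 14/39, giving δ ≥ (14/39)^(1/3) ≈ 0.711.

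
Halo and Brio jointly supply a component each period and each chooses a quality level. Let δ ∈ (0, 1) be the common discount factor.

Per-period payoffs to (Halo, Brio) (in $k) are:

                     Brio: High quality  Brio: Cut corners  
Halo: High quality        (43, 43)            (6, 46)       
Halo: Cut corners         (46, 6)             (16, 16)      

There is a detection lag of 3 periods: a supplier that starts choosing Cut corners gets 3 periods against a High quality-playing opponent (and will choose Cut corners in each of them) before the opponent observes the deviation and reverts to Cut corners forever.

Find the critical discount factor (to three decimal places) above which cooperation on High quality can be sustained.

Deviating for the 3 undetected periods gains 46−43 = 3 per period over cooperation, then loses 43−16 = 27 per period forever once punishment starts.
Gain: 3(1 + δ + … + δ^2); loss: 27·δ^3/(1−δ).
No profitable deviation ⇔ 3(1−δ^3) ≤ 27·δ^3, i.e. δ^3 ≥ 3/(3+27) = 1/10.
Hence δ ≥ (1/10)^(1/3) ≈ 0.464.

0.464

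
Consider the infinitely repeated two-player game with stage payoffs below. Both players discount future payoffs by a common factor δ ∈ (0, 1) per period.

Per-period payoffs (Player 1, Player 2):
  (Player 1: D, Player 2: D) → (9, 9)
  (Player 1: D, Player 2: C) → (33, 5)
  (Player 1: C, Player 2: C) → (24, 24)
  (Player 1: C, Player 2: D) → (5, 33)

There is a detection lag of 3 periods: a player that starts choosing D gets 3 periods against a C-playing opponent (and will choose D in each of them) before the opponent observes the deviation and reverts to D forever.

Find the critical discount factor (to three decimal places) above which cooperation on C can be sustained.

The best deviation is to choose D for all 3 undetected periods, earning 33 each, then 9 forever once detected.
Deviation value: 33(1−δ^3)/(1−δ) + 9δ^3/(1−δ); cooperation value: 24/(1−δ).
IC: 24 ≥ 33(1−δ^3) + 9δ^3 = 33 − 24δ^3.
So δ^3 ≥ 9/24 = 3/8, giving δ ≥ (3/8)^(1/3) ≈ 0.721.

0.721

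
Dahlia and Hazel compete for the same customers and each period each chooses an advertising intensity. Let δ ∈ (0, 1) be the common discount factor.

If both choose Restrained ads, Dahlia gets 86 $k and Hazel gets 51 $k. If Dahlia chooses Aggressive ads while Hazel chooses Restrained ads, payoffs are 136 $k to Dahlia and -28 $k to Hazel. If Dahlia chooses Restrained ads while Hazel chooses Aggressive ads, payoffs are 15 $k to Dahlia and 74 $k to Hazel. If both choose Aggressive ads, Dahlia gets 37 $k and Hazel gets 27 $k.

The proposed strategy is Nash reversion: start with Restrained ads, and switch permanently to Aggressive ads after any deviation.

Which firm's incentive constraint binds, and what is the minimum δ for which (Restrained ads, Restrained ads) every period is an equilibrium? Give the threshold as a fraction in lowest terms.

Dahlia: cooperation gives 86 each period; deviation gives 136 once then 37 forever.
  86/(1−δ) ≥ 136 + 37δ/(1−δ) ⇒ δ ≥ 50/99.
Hazel: cooperation gives 51 each period; deviation gives 74 once then 27 forever.
  δ ≥ 23/47.
Both must hold, so the binding constraint is Dahlia's: δ ≥ 50/99.

Dahlia; δ ≥ 50/99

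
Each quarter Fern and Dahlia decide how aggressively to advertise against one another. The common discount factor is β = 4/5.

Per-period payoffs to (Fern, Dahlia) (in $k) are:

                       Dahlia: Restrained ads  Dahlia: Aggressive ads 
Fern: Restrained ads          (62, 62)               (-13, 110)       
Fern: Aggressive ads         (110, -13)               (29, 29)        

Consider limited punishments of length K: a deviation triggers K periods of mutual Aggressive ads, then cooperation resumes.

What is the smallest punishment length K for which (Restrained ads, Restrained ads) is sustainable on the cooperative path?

3

No profitable deviation requires (62−29)(β+…+β^K) ≥ 110−62, i.e. β+…+β^K ≥ 16/11 ≈ 1.4545.
With β = 4/5, the partial sums are K=1: 0.8000, K=2: 1.4400, K=3: 1.9520.
K = 3 is the first length at which the sum reaches 1.4545.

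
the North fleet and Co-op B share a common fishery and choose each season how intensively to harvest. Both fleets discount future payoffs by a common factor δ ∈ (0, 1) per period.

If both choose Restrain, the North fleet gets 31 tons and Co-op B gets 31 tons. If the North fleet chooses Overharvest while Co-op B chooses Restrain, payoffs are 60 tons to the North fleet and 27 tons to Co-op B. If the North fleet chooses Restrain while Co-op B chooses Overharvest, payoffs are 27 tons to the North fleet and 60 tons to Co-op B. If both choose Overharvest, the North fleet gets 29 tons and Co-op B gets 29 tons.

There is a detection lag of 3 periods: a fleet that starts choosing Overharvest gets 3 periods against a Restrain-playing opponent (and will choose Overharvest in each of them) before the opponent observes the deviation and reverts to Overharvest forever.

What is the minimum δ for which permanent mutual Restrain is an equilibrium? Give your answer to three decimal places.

Deviating for the 3 undetected periods gains 60−31 = 29 per period over cooperation, then loses 31−29 = 2 per period forever once punishment starts.
Gain: 29(1 + δ + … + δ^2); loss: 2·δ^3/(1−δ).
No profitable deviation ⇔ 29(1−δ^3) ≤ 2·δ^3, i.e. δ^3 ≥ 29/(29+2) = 29/31.
Hence δ ≥ (29/31)^(1/3) ≈ 0.978.

0.978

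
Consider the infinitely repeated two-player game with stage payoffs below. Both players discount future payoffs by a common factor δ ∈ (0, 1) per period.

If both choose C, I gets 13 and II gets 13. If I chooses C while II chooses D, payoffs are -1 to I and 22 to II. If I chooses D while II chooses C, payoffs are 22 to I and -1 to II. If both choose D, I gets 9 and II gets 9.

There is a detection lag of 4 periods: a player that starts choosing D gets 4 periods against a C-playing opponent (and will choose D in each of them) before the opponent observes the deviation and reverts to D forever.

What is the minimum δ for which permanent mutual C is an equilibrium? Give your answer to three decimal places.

0.912

Deviating for the 4 undetected periods gains 22−13 = 9 per period over cooperation, then loses 13−9 = 4 per period forever once punishment starts.
Gain: 9(1 + δ + … + δ^3); loss: 4·δ^4/(1−δ).
No profitable deviation ⇔ 9(1−δ^4) ≤ 4·δ^4, i.e. δ^4 ≥ 9/(9+4) = 9/13.
Hence δ ≥ (9/13)^(1/4) ≈ 0.912.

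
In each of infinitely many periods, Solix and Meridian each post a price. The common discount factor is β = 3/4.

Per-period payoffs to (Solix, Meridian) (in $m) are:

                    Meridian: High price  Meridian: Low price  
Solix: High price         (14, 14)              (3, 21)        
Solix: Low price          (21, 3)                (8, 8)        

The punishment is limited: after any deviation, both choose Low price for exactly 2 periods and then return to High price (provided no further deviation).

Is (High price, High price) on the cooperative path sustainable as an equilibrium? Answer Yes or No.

Yes

A one-shot deviation gives 21 now, then 8 for 2 periods, then back to 14.
Gain from deviating: (21−14) today; loss: (14−8) in each of the next 2 periods.
No-deviation condition: (14−8)(β+…+β^2) ≥ 21−14, i.e. β+…+β^2 ≥ 7/6.
At β = 3/4: β+…+β^2 = 1.3125 ≥ 1.1667.
So cooperation is sustainable.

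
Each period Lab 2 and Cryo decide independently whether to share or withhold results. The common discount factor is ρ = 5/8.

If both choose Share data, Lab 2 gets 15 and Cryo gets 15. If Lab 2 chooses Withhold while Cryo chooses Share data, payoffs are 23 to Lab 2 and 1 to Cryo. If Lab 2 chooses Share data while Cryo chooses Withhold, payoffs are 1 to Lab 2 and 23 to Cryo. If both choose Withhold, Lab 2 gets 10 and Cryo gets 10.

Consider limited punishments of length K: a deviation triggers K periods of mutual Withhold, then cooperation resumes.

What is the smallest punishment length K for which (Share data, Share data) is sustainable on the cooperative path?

IC: ρ(1−ρ^K)/(1−ρ) ≥ (23−15)/(15−10) = 8/5.
With ρ = 5/8: need 1 − ρ^K ≥ 8/5·(1−5/8)/(5/8), i.e. ρ^K ≤ 0.0400.
Since (5/8)^6 = 0.0596 and (5/8)^7 = 0.0373, the smallest such K is 7.

7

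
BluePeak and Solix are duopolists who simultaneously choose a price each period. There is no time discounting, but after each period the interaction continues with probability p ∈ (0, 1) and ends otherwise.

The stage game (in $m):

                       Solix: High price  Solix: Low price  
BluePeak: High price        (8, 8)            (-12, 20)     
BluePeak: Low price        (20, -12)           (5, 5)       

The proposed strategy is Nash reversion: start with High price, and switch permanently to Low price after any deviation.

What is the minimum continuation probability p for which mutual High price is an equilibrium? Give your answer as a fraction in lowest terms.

4/5

Expected cooperation value is 8 + p·8 + p²·8 + … = 8/(1−p); deviation gives 20 + p·5/(1−p).
8 ≥ 20(1−p) + 5p ⇒ 15p ≥ 12 ⇒ p ≥ 12/15 = 4/5.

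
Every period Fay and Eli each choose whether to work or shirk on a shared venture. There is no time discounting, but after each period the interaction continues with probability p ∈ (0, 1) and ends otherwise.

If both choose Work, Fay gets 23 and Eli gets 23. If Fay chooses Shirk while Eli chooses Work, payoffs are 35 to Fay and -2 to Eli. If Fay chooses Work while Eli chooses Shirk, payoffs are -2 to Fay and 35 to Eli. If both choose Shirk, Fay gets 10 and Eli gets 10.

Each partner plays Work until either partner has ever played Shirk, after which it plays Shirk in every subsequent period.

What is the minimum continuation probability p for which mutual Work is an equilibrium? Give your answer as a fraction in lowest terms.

12/25

Expected cooperation value is 23 + p·23 + p²·23 + … = 23/(1−p); deviation gives 35 + p·10/(1−p).
23 ≥ 35(1−p) + 10p ⇒ 25p ≥ 12 ⇒ p ≥ 12/25.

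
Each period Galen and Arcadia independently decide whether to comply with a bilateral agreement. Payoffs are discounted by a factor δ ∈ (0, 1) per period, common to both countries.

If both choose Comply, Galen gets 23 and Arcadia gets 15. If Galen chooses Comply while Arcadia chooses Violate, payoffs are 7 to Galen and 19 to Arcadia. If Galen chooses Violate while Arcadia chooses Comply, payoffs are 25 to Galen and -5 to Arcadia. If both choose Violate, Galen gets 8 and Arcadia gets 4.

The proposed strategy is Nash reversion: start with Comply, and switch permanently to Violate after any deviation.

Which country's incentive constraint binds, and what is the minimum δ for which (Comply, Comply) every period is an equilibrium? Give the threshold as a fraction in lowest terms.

Galen's threshold: (25−23)/(25−8) = 2/17.
Arcadia's threshold: (19−15)/(19−4) = 4/15.
2/17 < 4/15, so Arcadia binds and δ* = 4/15.

Arcadia; δ ≥ 4/15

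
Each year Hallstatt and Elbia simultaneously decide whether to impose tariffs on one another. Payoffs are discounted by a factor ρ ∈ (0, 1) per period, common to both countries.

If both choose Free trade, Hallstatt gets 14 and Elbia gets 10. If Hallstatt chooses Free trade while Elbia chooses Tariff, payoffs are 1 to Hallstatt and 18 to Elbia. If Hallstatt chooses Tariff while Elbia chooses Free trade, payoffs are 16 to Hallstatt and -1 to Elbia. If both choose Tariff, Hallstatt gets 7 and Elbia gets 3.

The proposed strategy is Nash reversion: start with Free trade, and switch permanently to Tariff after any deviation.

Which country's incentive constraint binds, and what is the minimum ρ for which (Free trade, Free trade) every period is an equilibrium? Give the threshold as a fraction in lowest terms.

Elbia; ρ ≥ 8/15

For Hallstatt: deviation gain 16−14 = 2, per-period punishment loss 14−7 = 7. IC gives ρ ≥ 2/9.
For Elbia: gain 8, loss 7 per period, so ρ ≥ 8/15.
The tighter constraint is Elbia's, so cooperation needs ρ ≥ 8/15.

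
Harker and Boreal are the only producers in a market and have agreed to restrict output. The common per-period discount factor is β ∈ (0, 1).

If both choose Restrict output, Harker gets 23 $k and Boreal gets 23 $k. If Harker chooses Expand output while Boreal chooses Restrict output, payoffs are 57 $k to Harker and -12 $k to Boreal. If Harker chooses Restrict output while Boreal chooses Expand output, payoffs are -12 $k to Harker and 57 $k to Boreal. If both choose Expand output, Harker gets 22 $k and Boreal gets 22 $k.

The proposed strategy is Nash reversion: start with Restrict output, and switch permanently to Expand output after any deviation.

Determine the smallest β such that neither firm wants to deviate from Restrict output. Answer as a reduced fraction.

23/(1−β) ≥ 57 + 22β/(1−β)
23 ≥ 57 − 35β
β ≥ 34/35.

34/35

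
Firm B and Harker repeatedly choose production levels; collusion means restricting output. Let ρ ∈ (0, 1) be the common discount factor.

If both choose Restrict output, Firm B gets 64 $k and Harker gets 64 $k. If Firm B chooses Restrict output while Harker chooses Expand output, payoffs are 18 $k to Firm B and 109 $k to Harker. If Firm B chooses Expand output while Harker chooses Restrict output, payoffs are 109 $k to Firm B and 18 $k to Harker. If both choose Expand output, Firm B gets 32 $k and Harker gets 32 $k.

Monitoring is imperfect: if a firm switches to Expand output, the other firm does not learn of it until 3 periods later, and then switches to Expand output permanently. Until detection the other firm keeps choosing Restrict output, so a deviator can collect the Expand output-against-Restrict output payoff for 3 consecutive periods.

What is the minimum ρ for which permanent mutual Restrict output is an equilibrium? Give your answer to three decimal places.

Deviating for the 3 undetected periods gains 109−64 = 45 per period over cooperation, then loses 64−32 = 32 per period forever once punishment starts.
Gain: 45(1 + ρ + … + ρ^2); loss: 32·ρ^3/(1−ρ).
No profitable deviation ⇔ 45(1−ρ^3) ≤ 32·ρ^3, i.e. ρ^3 ≥ 45/(45+32) = 45/77.
Hence ρ ≥ (45/77)^(1/3) ≈ 0.836.

0.836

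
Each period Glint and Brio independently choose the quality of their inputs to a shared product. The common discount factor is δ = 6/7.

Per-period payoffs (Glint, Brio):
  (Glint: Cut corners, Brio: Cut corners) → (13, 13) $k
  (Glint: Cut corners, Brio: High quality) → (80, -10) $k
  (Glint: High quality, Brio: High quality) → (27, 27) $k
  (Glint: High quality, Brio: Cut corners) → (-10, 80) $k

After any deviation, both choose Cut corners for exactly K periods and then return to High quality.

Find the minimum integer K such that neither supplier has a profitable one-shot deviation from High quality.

IC: δ(1−δ^K)/(1−δ) ≥ (80−27)/(27−13) = 53/14.
With δ = 6/7: need 1 − δ^K ≥ 53/14·(1−6/7)/(6/7), i.e. δ^K ≤ 0.3690.
Since (6/7)^6 = 0.3966 and (6/7)^7 = 0.3399, the smallest such K is 7.

7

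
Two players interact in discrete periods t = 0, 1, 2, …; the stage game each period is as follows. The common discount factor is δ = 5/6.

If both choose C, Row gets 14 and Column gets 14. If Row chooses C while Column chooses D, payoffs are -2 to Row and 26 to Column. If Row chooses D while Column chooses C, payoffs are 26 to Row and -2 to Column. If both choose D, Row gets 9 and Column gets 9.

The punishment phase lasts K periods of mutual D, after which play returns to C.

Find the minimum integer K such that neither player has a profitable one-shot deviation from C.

4

Need Σ_{k=1}^{K} δ^k ≥ (26−14)/(14−9) = 2.4000 at δ = 5/6.
At K = 3 the sum is 2.1065 < 2.4000; at K = 4 it is 2.5887 ≥ 2.4000.
So the minimum punishment length is K = 4.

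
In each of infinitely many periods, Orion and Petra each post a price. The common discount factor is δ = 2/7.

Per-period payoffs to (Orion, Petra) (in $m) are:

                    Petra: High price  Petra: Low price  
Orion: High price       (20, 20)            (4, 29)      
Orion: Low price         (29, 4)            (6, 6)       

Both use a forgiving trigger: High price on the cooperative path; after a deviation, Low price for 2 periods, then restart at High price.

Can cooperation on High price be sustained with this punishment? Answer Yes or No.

Comparing payoff streams over the 3 periods until play realigns: cooperate → 20(1+δ+…+δ^2); deviate → 29 + 6(δ+…+δ^2).
Cooperation is sustained iff (20−6)(δ+…+δ^2) ≥ 29−20.
δ+…+δ^2 = 2/7·(1−(2/7)^2)/(1−2/7) = 0.3673, and (29−20)/(20−6) = 0.6429.
0.3673 < 0.6429, so cooperation is not sustainable.

No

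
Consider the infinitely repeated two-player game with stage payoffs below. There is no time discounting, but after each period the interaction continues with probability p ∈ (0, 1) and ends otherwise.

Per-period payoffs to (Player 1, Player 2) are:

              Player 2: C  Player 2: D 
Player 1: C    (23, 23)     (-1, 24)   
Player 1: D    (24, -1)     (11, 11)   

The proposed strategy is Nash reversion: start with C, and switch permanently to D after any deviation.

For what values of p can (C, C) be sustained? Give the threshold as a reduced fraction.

1/13

With no time discounting, the continuation probability p plays the role of the discount factor.
Grim-trigger IC: 23/(1−p) ≥ 24 + 11p/(1−p) ⇒ p ≥ (24−23)/(24−11) = 1/13.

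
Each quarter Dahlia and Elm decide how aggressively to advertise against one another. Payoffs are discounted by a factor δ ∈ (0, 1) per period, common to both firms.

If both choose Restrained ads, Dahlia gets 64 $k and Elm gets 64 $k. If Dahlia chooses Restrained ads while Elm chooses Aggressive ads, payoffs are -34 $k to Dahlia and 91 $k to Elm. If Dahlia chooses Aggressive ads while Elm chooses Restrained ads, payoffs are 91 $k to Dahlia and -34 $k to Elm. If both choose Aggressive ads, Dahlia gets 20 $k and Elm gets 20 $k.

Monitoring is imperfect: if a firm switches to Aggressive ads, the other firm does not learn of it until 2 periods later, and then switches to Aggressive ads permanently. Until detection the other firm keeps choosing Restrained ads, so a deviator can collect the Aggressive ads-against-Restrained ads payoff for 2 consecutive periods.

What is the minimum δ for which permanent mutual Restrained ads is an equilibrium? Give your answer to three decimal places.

A deviator earns 91 for 2 periods, then 20 forever; cooperating earns 64 forever. Multiplying the IC by (1−δ):
64 ≥ 91(1−δ^2) + 20δ^2, so 71·δ^2 ≥ 27 and δ^2 ≥ 27/71.
δ ≥ (27/71)^(1/2) ≈ 0.617.

0.617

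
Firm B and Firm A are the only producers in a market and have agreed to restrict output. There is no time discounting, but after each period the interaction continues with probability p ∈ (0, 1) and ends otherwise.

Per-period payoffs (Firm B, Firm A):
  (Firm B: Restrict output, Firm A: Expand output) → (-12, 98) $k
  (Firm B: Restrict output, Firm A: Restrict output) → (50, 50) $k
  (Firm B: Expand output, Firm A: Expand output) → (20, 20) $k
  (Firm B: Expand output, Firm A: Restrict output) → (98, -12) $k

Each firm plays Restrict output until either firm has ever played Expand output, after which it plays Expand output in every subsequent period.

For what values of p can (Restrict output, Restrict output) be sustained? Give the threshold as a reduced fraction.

8/13

With no time discounting, the continuation probability p plays the role of the discount factor.
Grim-trigger IC: 50/(1−p) ≥ 98 + 20p/(1−p) ⇒ p ≥ (98−50)/(98−20) = 8/13.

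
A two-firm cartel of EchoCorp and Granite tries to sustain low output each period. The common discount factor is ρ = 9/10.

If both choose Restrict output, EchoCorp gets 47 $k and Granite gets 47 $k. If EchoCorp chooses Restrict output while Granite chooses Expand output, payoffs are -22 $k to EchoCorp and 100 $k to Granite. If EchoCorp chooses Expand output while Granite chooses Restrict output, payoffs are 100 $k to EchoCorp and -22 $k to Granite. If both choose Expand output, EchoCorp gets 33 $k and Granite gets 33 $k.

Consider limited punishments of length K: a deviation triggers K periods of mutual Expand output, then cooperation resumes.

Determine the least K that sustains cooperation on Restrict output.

IC: ρ(1−ρ^K)/(1−ρ) ≥ (100−47)/(47−33) = 53/14.
With ρ = 9/10: need 1 − ρ^K ≥ 53/14·(1−9/10)/(9/10), i.e. ρ^K ≤ 0.5794.
Since (9/10)^5 = 0.5905 and (9/10)^6 = 0.5314, the smallest such K is 6.

6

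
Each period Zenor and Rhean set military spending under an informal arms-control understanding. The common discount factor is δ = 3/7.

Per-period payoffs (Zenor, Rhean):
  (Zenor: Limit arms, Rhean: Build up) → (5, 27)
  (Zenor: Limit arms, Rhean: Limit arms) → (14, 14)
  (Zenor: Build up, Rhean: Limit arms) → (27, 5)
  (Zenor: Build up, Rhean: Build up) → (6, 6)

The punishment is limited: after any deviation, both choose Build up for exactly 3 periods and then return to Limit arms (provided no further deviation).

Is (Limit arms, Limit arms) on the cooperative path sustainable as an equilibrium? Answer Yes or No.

IC: δ+…+δ^3 ≥ (27−14)/(14−6) = 13/8.
At δ = 3/7: partial sum = 0.6910 < 1.6250. Cooperation not sustainable.

No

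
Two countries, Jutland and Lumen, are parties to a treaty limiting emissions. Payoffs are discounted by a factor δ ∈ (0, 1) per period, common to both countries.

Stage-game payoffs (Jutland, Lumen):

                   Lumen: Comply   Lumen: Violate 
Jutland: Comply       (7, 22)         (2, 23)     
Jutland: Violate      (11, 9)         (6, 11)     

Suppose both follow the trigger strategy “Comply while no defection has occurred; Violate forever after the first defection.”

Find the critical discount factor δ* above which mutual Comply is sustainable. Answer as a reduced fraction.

4/5

Jutland's threshold: (11−7)/(11−6) = 4/5.
Lumen's threshold: (23−22)/(23−11) = 1/12.
4/5 > 1/12, so Jutland binds and δ* = 4/5.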